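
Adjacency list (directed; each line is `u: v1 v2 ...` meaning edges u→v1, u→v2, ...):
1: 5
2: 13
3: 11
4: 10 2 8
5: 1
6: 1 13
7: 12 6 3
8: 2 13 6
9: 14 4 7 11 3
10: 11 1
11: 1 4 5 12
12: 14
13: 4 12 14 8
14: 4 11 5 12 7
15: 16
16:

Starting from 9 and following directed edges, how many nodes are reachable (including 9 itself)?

14

BFS from 9 visits: 9, 14, 4, 7, 11, 3, 5, 12, 10, 2, 8, 6, 1, 13
Reachable nodes: 14 of 16 total.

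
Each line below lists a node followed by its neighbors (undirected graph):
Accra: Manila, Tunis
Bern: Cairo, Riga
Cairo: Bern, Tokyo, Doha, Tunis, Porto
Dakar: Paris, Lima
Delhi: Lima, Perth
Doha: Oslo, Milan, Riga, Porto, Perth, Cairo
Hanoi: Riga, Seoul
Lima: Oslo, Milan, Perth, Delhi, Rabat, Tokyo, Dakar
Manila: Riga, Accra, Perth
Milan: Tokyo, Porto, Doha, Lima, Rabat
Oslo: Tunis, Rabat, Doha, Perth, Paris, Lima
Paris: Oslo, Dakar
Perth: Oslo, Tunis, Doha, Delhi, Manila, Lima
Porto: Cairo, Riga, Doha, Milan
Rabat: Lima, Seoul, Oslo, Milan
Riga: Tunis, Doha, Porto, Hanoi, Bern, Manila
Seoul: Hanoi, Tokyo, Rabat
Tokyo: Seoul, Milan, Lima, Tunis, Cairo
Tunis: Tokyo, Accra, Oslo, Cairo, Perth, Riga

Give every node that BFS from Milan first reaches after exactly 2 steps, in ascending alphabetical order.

Cairo, Dakar, Delhi, Oslo, Perth, Riga, Seoul, Tunis

Level 0: Milan
Level 1: Doha, Lima, Porto, Rabat, Tokyo
Level 2: Cairo, Dakar, Delhi, Oslo, Perth, Riga, Seoul, Tunis
Level 3: Accra, Bern, Hanoi, Manila, Paris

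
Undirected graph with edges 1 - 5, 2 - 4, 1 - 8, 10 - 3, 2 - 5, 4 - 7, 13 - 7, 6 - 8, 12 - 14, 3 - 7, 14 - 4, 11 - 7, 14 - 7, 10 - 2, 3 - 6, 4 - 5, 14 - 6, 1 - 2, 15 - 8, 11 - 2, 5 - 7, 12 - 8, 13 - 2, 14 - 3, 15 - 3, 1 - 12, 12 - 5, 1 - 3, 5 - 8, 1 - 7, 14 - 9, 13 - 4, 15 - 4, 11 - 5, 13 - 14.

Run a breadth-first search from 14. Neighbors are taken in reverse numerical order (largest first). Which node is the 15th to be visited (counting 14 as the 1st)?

10

Visit 14; enqueue 13, 12, 9, 7, 6, 4, 3 → queue [13, 12, 9, 7, 6, 4, 3]
Visit 13; enqueue 2 → queue [12, 9, 7, 6, 4, 3, 2]
Visit 12; enqueue 8, 5, 1 → queue [9, 7, 6, 4, 3, 2, 8, 5, 1]
Visit 9 → queue [7, 6, 4, 3, 2, 8, 5, 1]
Visit 7; enqueue 11 → queue [6, 4, 3, 2, 8, 5, 1, 11]
Visit 6 → queue [4, 3, 2, 8, 5, 1, 11]
Visit 4; enqueue 15 → queue [3, 2, 8, 5, 1, 11, 15]
Visit 3; enqueue 10 → queue [2, 8, 5, 1, 11, 15, 10]
Visit 2 → queue [8, 5, 1, 11, 15, 10]
Visit 8 → queue [5, 1, 11, 15, 10]
Visit 5 → queue [1, 11, 15, 10]
Visit 1 → queue [11, 15, 10]
Visit 11 → queue [15, 10]
Visit 15 → queue [10]
Visit 10 → queue []

Visit order: 14, 13, 12, 9, 7, 6, 4, 3, 2, 8, 5, 1, 11, 15, 10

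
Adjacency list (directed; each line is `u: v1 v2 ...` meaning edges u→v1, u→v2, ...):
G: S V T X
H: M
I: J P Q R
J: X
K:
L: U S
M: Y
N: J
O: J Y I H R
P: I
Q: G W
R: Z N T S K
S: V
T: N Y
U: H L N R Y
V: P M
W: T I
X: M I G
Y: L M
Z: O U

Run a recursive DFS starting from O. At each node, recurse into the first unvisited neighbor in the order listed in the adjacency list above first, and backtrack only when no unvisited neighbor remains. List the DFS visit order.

Visit O
O → J
J → X
X → M
M → Y
Y → L
L → U
U → H
U → N
U → R
R → Z
R → T
R → S
S → V
V → P
P → I
I → Q
Q → G
Q → W
R → K

O, J, X, M, Y, L, U, H, N, R, Z, T, S, V, P, I, Q, G, W, K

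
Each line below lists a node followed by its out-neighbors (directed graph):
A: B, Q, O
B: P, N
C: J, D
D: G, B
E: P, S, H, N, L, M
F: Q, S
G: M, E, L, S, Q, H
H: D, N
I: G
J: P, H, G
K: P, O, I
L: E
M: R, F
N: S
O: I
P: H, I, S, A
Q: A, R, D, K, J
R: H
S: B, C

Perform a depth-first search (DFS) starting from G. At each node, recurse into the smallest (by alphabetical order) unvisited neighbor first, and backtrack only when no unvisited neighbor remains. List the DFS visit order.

Visit G
G → E
E → H
H → D
D → B
B → N
N → S
S → C
C → J
J → P
P → A
A → O
O → I
A → Q
Q → K
Q → R
E → L
E → M
M → F

G, E, H, D, B, N, S, C, J, P, A, O, I, Q, K, R, L, M, F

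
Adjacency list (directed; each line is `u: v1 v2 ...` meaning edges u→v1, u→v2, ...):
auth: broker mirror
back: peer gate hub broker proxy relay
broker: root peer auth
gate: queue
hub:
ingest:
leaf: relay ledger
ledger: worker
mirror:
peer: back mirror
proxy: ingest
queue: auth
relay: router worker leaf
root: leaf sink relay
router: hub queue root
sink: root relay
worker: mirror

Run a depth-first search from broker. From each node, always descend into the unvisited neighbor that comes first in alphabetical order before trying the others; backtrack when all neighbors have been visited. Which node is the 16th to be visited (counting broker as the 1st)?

root

Visit broker
broker → auth
auth → mirror
broker → peer
peer → back
back → gate
gate → queue
back → hub
back → proxy
proxy → ingest
back → relay
relay → leaf
leaf → ledger
ledger → worker
relay → router
router → root
root → sink

Visit order: broker, auth, mirror, peer, back, gate, queue, hub, proxy, ingest, relay, leaf, ledger, worker, router, root, sink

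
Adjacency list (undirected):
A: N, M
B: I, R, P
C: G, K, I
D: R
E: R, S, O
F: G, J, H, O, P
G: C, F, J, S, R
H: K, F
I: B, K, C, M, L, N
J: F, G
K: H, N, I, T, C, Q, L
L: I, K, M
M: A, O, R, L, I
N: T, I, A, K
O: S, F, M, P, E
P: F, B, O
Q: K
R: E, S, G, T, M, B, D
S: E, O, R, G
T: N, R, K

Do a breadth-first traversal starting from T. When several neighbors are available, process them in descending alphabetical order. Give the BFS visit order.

T, R, N, K, S, M, G, E, D, B, I, A, Q, L, H, C, O, J, F, P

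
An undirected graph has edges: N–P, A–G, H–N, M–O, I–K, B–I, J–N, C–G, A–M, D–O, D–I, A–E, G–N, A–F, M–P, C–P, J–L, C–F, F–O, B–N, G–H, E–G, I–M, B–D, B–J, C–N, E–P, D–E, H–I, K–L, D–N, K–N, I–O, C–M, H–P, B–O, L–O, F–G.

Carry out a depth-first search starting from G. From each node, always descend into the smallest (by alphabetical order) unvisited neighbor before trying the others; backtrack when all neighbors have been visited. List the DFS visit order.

G, A, E, D, B, I, H, N, C, F, O, L, J, K, M, P

Visit G
G → A
A → E
E → D
D → B
B → I
I → H
H → N
N → C
C → F
F → O
O → L
L → J
L → K
O → M
M → P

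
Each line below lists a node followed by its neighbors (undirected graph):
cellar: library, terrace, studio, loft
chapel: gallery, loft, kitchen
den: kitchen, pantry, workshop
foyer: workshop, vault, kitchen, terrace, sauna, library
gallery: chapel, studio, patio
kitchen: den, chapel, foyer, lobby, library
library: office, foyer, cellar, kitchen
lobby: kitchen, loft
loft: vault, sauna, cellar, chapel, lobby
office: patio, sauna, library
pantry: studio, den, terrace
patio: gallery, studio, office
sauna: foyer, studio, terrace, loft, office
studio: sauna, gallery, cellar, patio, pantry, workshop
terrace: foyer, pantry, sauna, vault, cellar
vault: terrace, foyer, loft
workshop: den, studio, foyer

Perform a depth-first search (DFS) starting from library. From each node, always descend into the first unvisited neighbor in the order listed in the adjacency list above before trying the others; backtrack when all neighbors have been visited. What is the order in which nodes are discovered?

Visit library
library → office
office → patio
patio → gallery
gallery → chapel
chapel → loft
loft → vault
vault → terrace
terrace → foyer
foyer → workshop
workshop → den
den → kitchen
kitchen → lobby
den → pantry
pantry → studio
studio → sauna
studio → cellar

library -> office -> patio -> gallery -> chapel -> loft -> vault -> terrace -> foyer -> workshop -> den -> kitchen -> lobby -> pantry -> studio -> sauna -> cellar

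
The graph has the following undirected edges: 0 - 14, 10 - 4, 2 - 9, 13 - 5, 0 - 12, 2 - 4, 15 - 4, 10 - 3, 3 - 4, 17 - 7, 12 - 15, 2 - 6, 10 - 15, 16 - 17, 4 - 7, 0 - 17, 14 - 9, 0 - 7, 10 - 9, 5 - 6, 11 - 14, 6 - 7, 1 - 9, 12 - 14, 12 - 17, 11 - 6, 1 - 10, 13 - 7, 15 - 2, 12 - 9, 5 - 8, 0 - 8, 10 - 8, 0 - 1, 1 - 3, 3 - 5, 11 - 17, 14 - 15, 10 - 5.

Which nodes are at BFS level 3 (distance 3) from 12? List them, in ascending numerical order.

Level 0: 12
Level 1: 0, 9, 14, 15, 17
Level 2: 1, 2, 4, 7, 8, 10, 11, 16
Level 3: 3, 5, 6, 13

3, 5, 6, 13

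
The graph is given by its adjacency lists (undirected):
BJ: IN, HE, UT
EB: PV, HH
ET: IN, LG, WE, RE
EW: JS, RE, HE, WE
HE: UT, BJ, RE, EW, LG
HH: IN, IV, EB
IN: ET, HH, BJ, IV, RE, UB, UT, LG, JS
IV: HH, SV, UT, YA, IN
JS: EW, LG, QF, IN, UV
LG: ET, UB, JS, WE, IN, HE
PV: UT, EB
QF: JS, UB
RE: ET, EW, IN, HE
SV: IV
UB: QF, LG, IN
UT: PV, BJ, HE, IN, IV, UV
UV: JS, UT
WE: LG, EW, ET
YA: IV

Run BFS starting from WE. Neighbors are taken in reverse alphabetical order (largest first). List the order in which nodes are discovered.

WE → LG → EW → ET → UB → JS → IN → HE → RE → QF → UV → UT → IV → HH → BJ → PV → YA → SV → EB

Visit WE; enqueue LG, EW, ET → queue [LG, EW, ET]
Visit LG; enqueue UB, JS, IN, HE → queue [EW, ET, UB, JS, IN, HE]
Visit EW; enqueue RE → queue [ET, UB, JS, IN, HE, RE]
Visit ET → queue [UB, JS, IN, HE, RE]
Visit UB; enqueue QF → queue [JS, IN, HE, RE, QF]
Visit JS; enqueue UV → queue [IN, HE, RE, QF, UV]
Visit IN; enqueue UT, IV, HH, BJ → queue [HE, RE, QF, UV, UT, IV, HH, BJ]
Visit HE → queue [RE, QF, UV, UT, IV, HH, BJ]
Visit RE → queue [QF, UV, UT, IV, HH, BJ]
Visit QF → queue [UV, UT, IV, HH, BJ]
Visit UV → queue [UT, IV, HH, BJ]
Visit UT; enqueue PV → queue [IV, HH, BJ, PV]
Visit IV; enqueue YA, SV → queue [HH, BJ, PV, YA, SV]
Visit HH; enqueue EB → queue [BJ, PV, YA, SV, EB]
Visit BJ → queue [PV, YA, SV, EB]
Visit PV → queue [YA, SV, EB]
Visit YA → queue [SV, EB]
Visit SV → queue [EB]
Visit EB → queue []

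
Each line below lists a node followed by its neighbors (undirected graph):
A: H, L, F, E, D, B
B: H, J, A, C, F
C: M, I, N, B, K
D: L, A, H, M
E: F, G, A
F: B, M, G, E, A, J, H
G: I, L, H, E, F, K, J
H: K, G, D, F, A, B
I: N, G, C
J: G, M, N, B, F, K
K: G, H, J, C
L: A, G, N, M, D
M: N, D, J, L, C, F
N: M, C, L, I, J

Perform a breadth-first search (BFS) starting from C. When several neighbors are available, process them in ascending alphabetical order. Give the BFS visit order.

C, B, I, K, M, N, A, F, H, J, G, D, L, E

Visit C; enqueue B, I, K, M, N → queue [B, I, K, M, N]
Visit B; enqueue A, F, H, J → queue [I, K, M, N, A, F, H, J]
Visit I; enqueue G → queue [K, M, N, A, F, H, J, G]
Visit K → queue [M, N, A, F, H, J, G]
Visit M; enqueue D, L → queue [N, A, F, H, J, G, D, L]
Visit N → queue [A, F, H, J, G, D, L]
Visit A; enqueue E → queue [F, H, J, G, D, L, E]
Visit F → queue [H, J, G, D, L, E]
Visit H → queue [J, G, D, L, E]
Visit J → queue [G, D, L, E]
Visit G → queue [D, L, E]
Visit D → queue [L, E]
Visit L → queue [E]
Visit E → queue []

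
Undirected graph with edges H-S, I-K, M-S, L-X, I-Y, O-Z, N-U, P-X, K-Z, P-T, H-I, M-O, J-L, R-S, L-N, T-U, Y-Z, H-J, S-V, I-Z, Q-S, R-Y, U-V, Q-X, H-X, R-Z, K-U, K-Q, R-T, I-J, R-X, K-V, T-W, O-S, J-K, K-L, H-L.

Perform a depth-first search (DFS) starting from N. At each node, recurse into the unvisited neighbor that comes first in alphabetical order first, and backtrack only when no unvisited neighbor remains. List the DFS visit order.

N, L, H, I, J, K, Q, S, M, O, Z, R, T, P, X, U, V, W, Y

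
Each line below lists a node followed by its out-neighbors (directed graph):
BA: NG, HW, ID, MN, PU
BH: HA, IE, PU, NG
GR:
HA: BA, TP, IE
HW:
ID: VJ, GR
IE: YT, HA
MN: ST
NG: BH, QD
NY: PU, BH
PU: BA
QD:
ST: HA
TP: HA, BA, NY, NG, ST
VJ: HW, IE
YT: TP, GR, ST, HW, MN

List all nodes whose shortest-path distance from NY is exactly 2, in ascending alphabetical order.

Level 0: NY
Level 1: BH, PU
Level 2: BA, HA, IE, NG
Level 3: HW, ID, MN, QD, TP, YT
Level 4: GR, ST, VJ

BA, HA, IE, NG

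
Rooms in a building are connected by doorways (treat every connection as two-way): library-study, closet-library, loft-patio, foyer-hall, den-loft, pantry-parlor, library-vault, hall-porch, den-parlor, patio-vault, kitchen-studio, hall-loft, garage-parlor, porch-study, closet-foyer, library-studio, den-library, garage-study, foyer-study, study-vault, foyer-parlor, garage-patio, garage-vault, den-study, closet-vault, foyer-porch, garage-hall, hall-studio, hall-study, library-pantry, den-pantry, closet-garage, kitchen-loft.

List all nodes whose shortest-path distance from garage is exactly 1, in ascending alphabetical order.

closet, hall, parlor, patio, study, vault

Level 0: garage
Level 1: closet, hall, parlor, patio, study, vault
Level 2: den, foyer, library, loft, pantry, porch, studio
Level 3: kitchen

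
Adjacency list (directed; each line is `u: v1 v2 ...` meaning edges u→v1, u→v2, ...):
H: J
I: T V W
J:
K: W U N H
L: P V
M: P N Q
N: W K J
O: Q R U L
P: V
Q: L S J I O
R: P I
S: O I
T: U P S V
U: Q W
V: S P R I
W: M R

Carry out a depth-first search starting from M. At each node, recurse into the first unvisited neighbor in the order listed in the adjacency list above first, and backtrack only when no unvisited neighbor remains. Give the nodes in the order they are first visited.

M, P, V, S, O, Q, L, J, I, T, U, W, R, N, K, H

Visit M
M → P
P → V
V → S
S → O
O → Q
Q → L
Q → J
Q → I
I → T
T → U
U → W
W → R
M → N
N → K
K → H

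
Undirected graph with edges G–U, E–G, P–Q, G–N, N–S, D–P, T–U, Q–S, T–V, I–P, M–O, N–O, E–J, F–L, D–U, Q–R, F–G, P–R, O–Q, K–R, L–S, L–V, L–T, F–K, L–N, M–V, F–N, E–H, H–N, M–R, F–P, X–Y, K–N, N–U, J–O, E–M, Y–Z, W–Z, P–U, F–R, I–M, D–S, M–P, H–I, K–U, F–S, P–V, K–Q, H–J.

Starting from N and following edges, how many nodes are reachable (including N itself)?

BFS from N visits: N, U, S, O, L, K, H, G, F, T, P, D, Q, M, J, V, R, I, E
Reachable nodes: 19 of 23 total.

19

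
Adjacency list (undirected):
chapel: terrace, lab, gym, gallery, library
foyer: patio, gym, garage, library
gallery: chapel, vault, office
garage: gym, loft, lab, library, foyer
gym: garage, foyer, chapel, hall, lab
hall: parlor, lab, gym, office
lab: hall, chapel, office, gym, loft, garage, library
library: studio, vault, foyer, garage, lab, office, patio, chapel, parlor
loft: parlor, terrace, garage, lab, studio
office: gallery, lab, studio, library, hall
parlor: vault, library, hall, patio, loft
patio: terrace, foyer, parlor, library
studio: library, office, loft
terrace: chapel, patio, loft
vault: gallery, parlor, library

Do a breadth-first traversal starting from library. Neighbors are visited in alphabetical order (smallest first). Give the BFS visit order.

Visit library; enqueue chapel, foyer, garage, lab, office, parlor, patio, studio, vault → queue [chapel, foyer, garage, lab, office, parlor, patio, studio, vault]
Visit chapel; enqueue gallery, gym, terrace → queue [foyer, garage, lab, office, parlor, patio, studio, vault, gallery, gym, terrace]
Visit foyer → queue [garage, lab, office, parlor, patio, studio, vault, gallery, gym, terrace]
Visit garage; enqueue loft → queue [lab, office, parlor, patio, studio, vault, gallery, gym, terrace, loft]
Visit lab; enqueue hall → queue [office, parlor, patio, studio, vault, gallery, gym, terrace, loft, hall]
Visit office → queue [parlor, patio, studio, vault, gallery, gym, terrace, loft, hall]
Visit parlor → queue [patio, studio, vault, gallery, gym, terrace, loft, hall]
Visit patio → queue [studio, vault, gallery, gym, terrace, loft, hall]
Visit studio → queue [vault, gallery, gym, terrace, loft, hall]
Visit vault → queue [gallery, gym, terrace, loft, hall]
Visit gallery → queue [gym, terrace, loft, hall]
Visit gym → queue [terrace, loft, hall]
Visit terrace → queue [loft, hall]
Visit loft → queue [hall]
Visit hall → queue []

library chapel foyer garage lab office parlor patio studio vault gallery gym terrace loft hall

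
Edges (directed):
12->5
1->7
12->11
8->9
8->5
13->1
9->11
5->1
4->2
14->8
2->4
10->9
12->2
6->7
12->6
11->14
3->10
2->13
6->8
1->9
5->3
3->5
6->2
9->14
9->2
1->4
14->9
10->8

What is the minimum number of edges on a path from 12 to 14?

Level 0: 12
Level 1: 2, 5, 6, 11
Level 2: 1, 3, 4, 7, 8, 13, 14
Level 3: 9, 10
14 first appears at level 2.

2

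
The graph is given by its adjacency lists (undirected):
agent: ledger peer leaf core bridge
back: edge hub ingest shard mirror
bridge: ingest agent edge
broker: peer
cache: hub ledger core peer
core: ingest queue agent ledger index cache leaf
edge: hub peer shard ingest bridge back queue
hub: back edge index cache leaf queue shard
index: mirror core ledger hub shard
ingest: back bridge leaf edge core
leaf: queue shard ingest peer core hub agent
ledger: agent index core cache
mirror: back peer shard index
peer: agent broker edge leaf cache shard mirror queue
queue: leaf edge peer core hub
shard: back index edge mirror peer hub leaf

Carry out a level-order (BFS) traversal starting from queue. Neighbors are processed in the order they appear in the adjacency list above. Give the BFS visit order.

Visit queue; enqueue leaf, edge, peer, core, hub → queue [leaf, edge, peer, core, hub]
Visit leaf; enqueue shard, ingest, agent → queue [edge, peer, core, hub, shard, ingest, agent]
Visit edge; enqueue bridge, back → queue [peer, core, hub, shard, ingest, agent, bridge, back]
Visit peer; enqueue broker, cache, mirror → queue [core, hub, shard, ingest, agent, bridge, back, broker, cache, mirror]
Visit core; enqueue ledger, index → queue [hub, shard, ingest, agent, bridge, back, broker, cache, mirror, ledger, index]
Visit hub → queue [shard, ingest, agent, bridge, back, broker, cache, mirror, ledger, index]
Visit shard → queue [ingest, agent, bridge, back, broker, cache, mirror, ledger, index]
Visit ingest → queue [agent, bridge, back, broker, cache, mirror, ledger, index]
Visit agent → queue [bridge, back, broker, cache, mirror, ledger, index]
Visit bridge → queue [back, broker, cache, mirror, ledger, index]
Visit back → queue [broker, cache, mirror, ledger, index]
Visit broker → queue [cache, mirror, ledger, index]
Visit cache → queue [mirror, ledger, index]
Visit mirror → queue [ledger, index]
Visit ledger → queue [index]
Visit index → queue []

queue -> leaf -> edge -> peer -> core -> hub -> shard -> ingest -> agent -> bridge -> back -> broker -> cache -> mirror -> ledger -> index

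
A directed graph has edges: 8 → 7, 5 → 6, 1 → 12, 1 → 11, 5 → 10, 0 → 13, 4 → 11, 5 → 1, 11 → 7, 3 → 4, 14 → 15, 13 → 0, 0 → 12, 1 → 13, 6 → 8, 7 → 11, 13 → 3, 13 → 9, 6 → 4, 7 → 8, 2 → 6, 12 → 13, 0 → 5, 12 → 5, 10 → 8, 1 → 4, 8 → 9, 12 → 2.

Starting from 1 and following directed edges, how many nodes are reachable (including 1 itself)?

14

BFS from 1 visits: 1, 4, 11, 12, 13, 7, 2, 5, 0, 3, 9, 8, 6, 10
Reachable nodes: 14 of 16 total.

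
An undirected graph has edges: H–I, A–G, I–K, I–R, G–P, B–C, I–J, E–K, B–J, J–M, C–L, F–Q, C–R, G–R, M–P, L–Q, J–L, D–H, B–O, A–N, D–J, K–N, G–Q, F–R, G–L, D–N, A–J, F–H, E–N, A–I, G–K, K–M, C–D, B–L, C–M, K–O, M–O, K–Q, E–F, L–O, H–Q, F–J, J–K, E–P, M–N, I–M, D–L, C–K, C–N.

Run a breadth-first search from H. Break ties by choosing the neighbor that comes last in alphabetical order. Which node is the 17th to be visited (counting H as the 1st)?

B

Visit H; enqueue Q, I, F, D → queue [Q, I, F, D]
Visit Q; enqueue L, K, G → queue [I, F, D, L, K, G]
Visit I; enqueue R, M, J, A → queue [F, D, L, K, G, R, M, J, A]
Visit F; enqueue E → queue [D, L, K, G, R, M, J, A, E]
Visit D; enqueue N, C → queue [L, K, G, R, M, J, A, E, N, C]
Visit L; enqueue O, B → queue [K, G, R, M, J, A, E, N, C, O, B]
Visit K → queue [G, R, M, J, A, E, N, C, O, B]
Visit G; enqueue P → queue [R, M, J, A, E, N, C, O, B, P]
Visit R → queue [M, J, A, E, N, C, O, B, P]
Visit M → queue [J, A, E, N, C, O, B, P]
Visit J → queue [A, E, N, C, O, B, P]
Visit A → queue [E, N, C, O, B, P]
Visit E → queue [N, C, O, B, P]
Visit N → queue [C, O, B, P]
Visit C → queue [O, B, P]
Visit O → queue [B, P]
Visit B → queue [P]
Visit P → queue []

Visit order: H, Q, I, F, D, L, K, G, R, M, J, A, E, N, C, O, B, P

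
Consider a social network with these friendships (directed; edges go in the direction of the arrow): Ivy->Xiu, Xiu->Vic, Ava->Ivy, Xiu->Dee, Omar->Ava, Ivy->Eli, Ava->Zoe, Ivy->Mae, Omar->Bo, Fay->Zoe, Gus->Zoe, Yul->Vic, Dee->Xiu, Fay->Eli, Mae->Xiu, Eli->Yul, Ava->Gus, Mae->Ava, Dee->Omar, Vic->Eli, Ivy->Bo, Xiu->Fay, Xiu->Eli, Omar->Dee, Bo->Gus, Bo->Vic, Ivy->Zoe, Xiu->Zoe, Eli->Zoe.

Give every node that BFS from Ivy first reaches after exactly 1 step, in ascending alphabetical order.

Bo, Eli, Mae, Xiu, Zoe

Level 0: Ivy
Level 1: Bo, Eli, Mae, Xiu, Zoe
Level 2: Ava, Dee, Fay, Gus, Vic, Yul
Level 3: Omar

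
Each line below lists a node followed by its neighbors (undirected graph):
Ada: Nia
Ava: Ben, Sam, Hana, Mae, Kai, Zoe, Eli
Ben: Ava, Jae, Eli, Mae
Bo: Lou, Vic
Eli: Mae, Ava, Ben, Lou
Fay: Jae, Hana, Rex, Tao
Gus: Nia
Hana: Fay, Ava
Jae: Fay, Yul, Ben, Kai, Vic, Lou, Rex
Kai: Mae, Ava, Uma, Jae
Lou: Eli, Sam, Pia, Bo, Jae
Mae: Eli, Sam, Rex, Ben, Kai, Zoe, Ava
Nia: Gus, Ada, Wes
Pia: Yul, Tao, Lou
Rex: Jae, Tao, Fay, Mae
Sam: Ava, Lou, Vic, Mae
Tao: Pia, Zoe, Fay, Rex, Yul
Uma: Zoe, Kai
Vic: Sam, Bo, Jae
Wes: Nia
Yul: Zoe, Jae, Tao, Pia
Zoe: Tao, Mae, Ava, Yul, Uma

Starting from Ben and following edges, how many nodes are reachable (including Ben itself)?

18

BFS from Ben visits: Ben, Ava, Jae, Eli, Mae, Sam, Hana, Kai, Zoe, Fay, Yul, Vic, Lou, Rex, Uma, Tao, Pia, Bo
Reachable nodes: 18 of 22 total.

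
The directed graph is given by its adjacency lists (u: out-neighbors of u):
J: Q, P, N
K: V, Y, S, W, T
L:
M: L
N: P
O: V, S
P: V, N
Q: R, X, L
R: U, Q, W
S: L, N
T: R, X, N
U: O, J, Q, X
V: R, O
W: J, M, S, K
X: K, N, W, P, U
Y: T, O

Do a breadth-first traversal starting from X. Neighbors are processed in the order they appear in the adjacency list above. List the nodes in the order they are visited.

X -> K -> N -> W -> P -> U -> V -> Y -> S -> T -> J -> M -> O -> Q -> R -> L

Visit X; enqueue K, N, W, P, U → queue [K, N, W, P, U]
Visit K; enqueue V, Y, S, T → queue [N, W, P, U, V, Y, S, T]
Visit N → queue [W, P, U, V, Y, S, T]
Visit W; enqueue J, M → queue [P, U, V, Y, S, T, J, M]
Visit P → queue [U, V, Y, S, T, J, M]
Visit U; enqueue O, Q → queue [V, Y, S, T, J, M, O, Q]
Visit V; enqueue R → queue [Y, S, T, J, M, O, Q, R]
Visit Y → queue [S, T, J, M, O, Q, R]
Visit S; enqueue L → queue [T, J, M, O, Q, R, L]
Visit T → queue [J, M, O, Q, R, L]
Visit J → queue [M, O, Q, R, L]
Visit M → queue [O, Q, R, L]
Visit O → queue [Q, R, L]
Visit Q → queue [R, L]
Visit R → queue [L]
Visit L → queue []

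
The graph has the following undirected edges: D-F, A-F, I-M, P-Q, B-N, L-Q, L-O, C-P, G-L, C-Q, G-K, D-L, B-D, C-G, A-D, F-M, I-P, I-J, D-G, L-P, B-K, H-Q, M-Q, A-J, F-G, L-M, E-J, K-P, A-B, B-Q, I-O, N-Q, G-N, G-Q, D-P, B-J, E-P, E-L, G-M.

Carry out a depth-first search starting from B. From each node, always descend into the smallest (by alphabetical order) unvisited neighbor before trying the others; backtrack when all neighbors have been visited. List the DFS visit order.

Visit B
B → A
A → D
D → F
F → G
G → C
C → P
P → E
E → J
J → I
I → M
M → L
L → O
L → Q
Q → H
Q → N
P → K

B, A, D, F, G, C, P, E, J, I, M, L, O, Q, H, N, K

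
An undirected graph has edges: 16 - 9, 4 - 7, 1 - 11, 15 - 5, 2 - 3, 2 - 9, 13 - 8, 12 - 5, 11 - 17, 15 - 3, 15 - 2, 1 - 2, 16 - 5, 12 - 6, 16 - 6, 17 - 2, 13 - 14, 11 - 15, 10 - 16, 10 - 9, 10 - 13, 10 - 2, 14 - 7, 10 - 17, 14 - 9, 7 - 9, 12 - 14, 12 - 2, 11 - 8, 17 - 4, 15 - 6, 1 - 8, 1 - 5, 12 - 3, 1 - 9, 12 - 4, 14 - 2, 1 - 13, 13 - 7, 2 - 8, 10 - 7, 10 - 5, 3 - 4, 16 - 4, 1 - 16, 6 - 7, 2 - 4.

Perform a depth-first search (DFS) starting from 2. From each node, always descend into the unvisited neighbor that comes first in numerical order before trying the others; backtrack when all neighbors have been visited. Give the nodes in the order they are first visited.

Visit 2
2 → 1
1 → 5
5 → 10
10 → 7
7 → 4
4 → 3
3 → 12
12 → 6
6 → 15
15 → 11
11 → 8
8 → 13
13 → 14
14 → 9
9 → 16
11 → 17

2, 1, 5, 10, 7, 4, 3, 12, 6, 15, 11, 8, 13, 14, 9, 16, 17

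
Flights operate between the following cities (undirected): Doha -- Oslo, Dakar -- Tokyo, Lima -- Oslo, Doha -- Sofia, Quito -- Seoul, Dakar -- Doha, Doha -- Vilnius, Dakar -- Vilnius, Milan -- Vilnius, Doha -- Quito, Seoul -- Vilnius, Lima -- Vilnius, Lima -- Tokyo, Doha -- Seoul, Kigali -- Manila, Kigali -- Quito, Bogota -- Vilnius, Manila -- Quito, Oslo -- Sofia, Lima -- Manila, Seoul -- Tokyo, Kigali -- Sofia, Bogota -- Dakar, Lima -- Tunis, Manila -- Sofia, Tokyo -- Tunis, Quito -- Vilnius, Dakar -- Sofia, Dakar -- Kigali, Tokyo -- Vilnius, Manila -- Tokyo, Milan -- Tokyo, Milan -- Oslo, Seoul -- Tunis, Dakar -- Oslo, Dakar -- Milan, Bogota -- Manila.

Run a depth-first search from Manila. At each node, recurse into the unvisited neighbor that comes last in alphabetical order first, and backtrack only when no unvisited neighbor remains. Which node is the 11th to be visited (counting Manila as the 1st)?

Doha

Visit Manila
Manila → Tokyo
Tokyo → Vilnius
Vilnius → Seoul
Seoul → Tunis
Tunis → Lima
Lima → Oslo
Oslo → Sofia
Sofia → Kigali
Kigali → Quito
Quito → Doha
Doha → Dakar
Dakar → Milan
Dakar → Bogota

Visit order: Manila, Tokyo, Vilnius, Seoul, Tunis, Lima, Oslo, Sofia, Kigali, Quito, Doha, Dakar, Milan, Bogota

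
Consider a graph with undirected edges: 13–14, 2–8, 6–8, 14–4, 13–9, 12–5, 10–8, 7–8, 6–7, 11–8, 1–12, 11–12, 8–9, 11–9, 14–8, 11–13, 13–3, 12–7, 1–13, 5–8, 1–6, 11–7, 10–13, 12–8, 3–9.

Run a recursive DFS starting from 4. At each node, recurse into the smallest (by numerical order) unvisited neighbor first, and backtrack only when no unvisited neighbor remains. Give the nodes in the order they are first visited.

4 → 14 → 8 → 2 → 5 → 12 → 1 → 6 → 7 → 11 → 9 → 3 → 13 → 10

Visit 4
4 → 14
14 → 8
8 → 2
8 → 5
5 → 12
12 → 1
1 → 6
6 → 7
7 → 11
11 → 9
9 → 3
3 → 13
13 → 10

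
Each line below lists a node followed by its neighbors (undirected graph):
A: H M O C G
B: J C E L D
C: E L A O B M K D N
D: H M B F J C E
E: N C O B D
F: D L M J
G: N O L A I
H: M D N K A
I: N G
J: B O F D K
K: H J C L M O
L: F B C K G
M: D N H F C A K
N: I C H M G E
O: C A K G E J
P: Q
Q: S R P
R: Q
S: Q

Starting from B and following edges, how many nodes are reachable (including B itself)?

15

BFS from B visits: B, L, J, E, D, C, K, G, F, O, N, M, H, A, I
Reachable nodes: 15 of 19 total.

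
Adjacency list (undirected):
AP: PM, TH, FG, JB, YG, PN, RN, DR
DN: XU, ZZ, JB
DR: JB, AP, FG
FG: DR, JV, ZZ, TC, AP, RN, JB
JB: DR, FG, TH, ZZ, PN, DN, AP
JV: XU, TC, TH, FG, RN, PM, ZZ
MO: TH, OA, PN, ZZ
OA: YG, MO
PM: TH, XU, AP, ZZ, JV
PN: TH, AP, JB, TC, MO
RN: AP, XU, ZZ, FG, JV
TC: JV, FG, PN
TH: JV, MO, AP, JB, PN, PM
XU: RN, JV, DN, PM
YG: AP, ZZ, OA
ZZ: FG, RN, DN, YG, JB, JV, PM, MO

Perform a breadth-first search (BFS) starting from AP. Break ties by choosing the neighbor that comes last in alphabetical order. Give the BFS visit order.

AP, YG, TH, RN, PN, PM, JB, FG, DR, ZZ, OA, MO, JV, XU, TC, DN

Visit AP; enqueue YG, TH, RN, PN, PM, JB, FG, DR → queue [YG, TH, RN, PN, PM, JB, FG, DR]
Visit YG; enqueue ZZ, OA → queue [TH, RN, PN, PM, JB, FG, DR, ZZ, OA]
Visit TH; enqueue MO, JV → queue [RN, PN, PM, JB, FG, DR, ZZ, OA, MO, JV]
Visit RN; enqueue XU → queue [PN, PM, JB, FG, DR, ZZ, OA, MO, JV, XU]
Visit PN; enqueue TC → queue [PM, JB, FG, DR, ZZ, OA, MO, JV, XU, TC]
Visit PM → queue [JB, FG, DR, ZZ, OA, MO, JV, XU, TC]
Visit JB; enqueue DN → queue [FG, DR, ZZ, OA, MO, JV, XU, TC, DN]
Visit FG → queue [DR, ZZ, OA, MO, JV, XU, TC, DN]
Visit DR → queue [ZZ, OA, MO, JV, XU, TC, DN]
Visit ZZ → queue [OA, MO, JV, XU, TC, DN]
Visit OA → queue [MO, JV, XU, TC, DN]
Visit MO → queue [JV, XU, TC, DN]
Visit JV → queue [XU, TC, DN]
Visit XU → queue [TC, DN]
Visit TC → queue [DN]
Visit DN → queue []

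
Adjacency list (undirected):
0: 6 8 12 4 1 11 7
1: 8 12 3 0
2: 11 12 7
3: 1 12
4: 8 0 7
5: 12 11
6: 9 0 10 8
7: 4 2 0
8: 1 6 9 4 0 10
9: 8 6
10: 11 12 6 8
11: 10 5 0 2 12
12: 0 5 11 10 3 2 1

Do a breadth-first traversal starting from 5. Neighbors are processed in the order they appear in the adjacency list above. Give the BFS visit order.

Visit 5; enqueue 12, 11 → queue [12, 11]
Visit 12; enqueue 0, 10, 3, 2, 1 → queue [11, 0, 10, 3, 2, 1]
Visit 11 → queue [0, 10, 3, 2, 1]
Visit 0; enqueue 6, 8, 4, 7 → queue [10, 3, 2, 1, 6, 8, 4, 7]
Visit 10 → queue [3, 2, 1, 6, 8, 4, 7]
Visit 3 → queue [2, 1, 6, 8, 4, 7]
Visit 2 → queue [1, 6, 8, 4, 7]
Visit 1 → queue [6, 8, 4, 7]
Visit 6; enqueue 9 → queue [8, 4, 7, 9]
Visit 8 → queue [4, 7, 9]
Visit 4 → queue [7, 9]
Visit 7 → queue [9]
Visit 9 → queue []

5 → 12 → 11 → 0 → 10 → 3 → 2 → 1 → 6 → 8 → 4 → 7 → 9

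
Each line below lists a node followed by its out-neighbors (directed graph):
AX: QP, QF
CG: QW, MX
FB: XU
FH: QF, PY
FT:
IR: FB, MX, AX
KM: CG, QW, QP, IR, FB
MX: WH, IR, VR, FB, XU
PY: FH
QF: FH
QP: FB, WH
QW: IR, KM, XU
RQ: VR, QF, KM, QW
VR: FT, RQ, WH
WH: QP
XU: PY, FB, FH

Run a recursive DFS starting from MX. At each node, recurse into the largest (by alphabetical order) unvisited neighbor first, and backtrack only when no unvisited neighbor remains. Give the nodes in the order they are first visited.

Visit MX
MX → XU
XU → PY
PY → FH
FH → QF
XU → FB
MX → WH
WH → QP
MX → VR
VR → RQ
RQ → QW
QW → KM
KM → IR
IR → AX
KM → CG
VR → FT

MX → XU → PY → FH → QF → FB → WH → QP → VR → RQ → QW → KM → IR → AX → CG → FT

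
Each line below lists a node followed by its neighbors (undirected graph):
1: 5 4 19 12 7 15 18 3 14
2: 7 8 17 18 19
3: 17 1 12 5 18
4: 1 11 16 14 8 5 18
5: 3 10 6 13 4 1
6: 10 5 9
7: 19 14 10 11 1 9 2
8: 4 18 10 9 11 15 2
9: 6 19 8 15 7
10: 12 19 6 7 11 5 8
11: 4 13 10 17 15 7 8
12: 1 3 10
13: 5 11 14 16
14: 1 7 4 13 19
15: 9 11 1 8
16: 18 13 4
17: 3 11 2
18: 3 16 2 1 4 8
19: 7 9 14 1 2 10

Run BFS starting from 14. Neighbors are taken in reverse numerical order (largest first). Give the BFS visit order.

Visit 14; enqueue 19, 13, 7, 4, 1 → queue [19, 13, 7, 4, 1]
Visit 19; enqueue 10, 9, 2 → queue [13, 7, 4, 1, 10, 9, 2]
Visit 13; enqueue 16, 11, 5 → queue [7, 4, 1, 10, 9, 2, 16, 11, 5]
Visit 7 → queue [4, 1, 10, 9, 2, 16, 11, 5]
Visit 4; enqueue 18, 8 → queue [1, 10, 9, 2, 16, 11, 5, 18, 8]
Visit 1; enqueue 15, 12, 3 → queue [10, 9, 2, 16, 11, 5, 18, 8, 15, 12, 3]
Visit 10; enqueue 6 → queue [9, 2, 16, 11, 5, 18, 8, 15, 12, 3, 6]
Visit 9 → queue [2, 16, 11, 5, 18, 8, 15, 12, 3, 6]
Visit 2; enqueue 17 → queue [16, 11, 5, 18, 8, 15, 12, 3, 6, 17]
Visit 16 → queue [11, 5, 18, 8, 15, 12, 3, 6, 17]
Visit 11 → queue [5, 18, 8, 15, 12, 3, 6, 17]
Visit 5 → queue [18, 8, 15, 12, 3, 6, 17]
Visit 18 → queue [8, 15, 12, 3, 6, 17]
Visit 8 → queue [15, 12, 3, 6, 17]
Visit 15 → queue [12, 3, 6, 17]
Visit 12 → queue [3, 6, 17]
Visit 3 → queue [6, 17]
Visit 6 → queue [17]
Visit 17 → queue []

14, 19, 13, 7, 4, 1, 10, 9, 2, 16, 11, 5, 18, 8, 15, 12, 3, 6, 17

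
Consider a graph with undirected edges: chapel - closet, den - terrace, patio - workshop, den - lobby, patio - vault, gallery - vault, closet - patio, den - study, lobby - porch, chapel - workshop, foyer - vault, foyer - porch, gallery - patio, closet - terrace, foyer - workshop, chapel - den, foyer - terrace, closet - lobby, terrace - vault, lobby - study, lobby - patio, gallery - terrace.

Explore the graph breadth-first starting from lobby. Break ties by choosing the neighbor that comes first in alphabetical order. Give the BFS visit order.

Visit lobby; enqueue closet, den, patio, porch, study → queue [closet, den, patio, porch, study]
Visit closet; enqueue chapel, terrace → queue [den, patio, porch, study, chapel, terrace]
Visit den → queue [patio, porch, study, chapel, terrace]
Visit patio; enqueue gallery, vault, workshop → queue [porch, study, chapel, terrace, gallery, vault, workshop]
Visit porch; enqueue foyer → queue [study, chapel, terrace, gallery, vault, workshop, foyer]
Visit study → queue [chapel, terrace, gallery, vault, workshop, foyer]
Visit chapel → queue [terrace, gallery, vault, workshop, foyer]
Visit terrace → queue [gallery, vault, workshop, foyer]
Visit gallery → queue [vault, workshop, foyer]
Visit vault → queue [workshop, foyer]
Visit workshop → queue [foyer]
Visit foyer → queue []

lobby, closet, den, patio, porch, study, chapel, terrace, gallery, vault, workshop, foyer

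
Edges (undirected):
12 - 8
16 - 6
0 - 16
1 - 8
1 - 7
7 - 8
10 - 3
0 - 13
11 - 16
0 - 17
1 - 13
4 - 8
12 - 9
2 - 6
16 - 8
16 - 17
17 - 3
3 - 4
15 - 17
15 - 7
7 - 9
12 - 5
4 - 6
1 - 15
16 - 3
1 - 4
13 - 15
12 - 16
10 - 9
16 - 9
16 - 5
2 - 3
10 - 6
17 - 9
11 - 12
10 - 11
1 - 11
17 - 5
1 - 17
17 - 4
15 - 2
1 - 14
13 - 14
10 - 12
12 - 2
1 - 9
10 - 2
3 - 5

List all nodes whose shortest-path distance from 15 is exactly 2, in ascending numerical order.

Level 0: 15
Level 1: 1, 2, 7, 13, 17
Level 2: 0, 3, 4, 5, 6, 8, 9, 10, 11, 12, 14, 16

0, 3, 4, 5, 6, 8, 9, 10, 11, 12, 14, 16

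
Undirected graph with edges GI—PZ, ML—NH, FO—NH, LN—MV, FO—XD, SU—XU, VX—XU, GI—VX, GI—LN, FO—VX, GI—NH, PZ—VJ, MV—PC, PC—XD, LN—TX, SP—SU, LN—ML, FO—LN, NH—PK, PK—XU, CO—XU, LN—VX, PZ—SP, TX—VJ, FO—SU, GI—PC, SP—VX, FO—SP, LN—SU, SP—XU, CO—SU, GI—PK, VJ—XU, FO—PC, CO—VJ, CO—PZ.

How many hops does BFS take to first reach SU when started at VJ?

2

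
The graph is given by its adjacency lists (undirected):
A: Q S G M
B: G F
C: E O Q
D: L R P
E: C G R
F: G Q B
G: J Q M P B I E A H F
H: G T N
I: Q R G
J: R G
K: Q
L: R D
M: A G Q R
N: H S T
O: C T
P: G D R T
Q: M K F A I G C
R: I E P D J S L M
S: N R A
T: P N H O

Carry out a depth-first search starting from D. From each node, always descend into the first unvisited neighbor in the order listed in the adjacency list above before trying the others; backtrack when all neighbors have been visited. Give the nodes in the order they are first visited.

Visit D
D → L
L → R
R → I
I → Q
Q → M
M → A
A → S
S → N
N → H
H → G
G → J
G → P
P → T
T → O
O → C
C → E
G → B
B → F
Q → K

D, L, R, I, Q, M, A, S, N, H, G, J, P, T, O, C, E, B, F, K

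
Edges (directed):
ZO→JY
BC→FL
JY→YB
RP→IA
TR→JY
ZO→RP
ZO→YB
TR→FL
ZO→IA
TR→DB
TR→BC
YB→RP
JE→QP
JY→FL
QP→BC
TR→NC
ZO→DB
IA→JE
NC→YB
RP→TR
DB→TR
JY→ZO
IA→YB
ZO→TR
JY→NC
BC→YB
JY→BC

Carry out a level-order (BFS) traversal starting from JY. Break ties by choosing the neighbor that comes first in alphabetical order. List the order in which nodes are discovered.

Visit JY; enqueue BC, FL, NC, YB, ZO → queue [BC, FL, NC, YB, ZO]
Visit BC → queue [FL, NC, YB, ZO]
Visit FL → queue [NC, YB, ZO]
Visit NC → queue [YB, ZO]
Visit YB; enqueue RP → queue [ZO, RP]
Visit ZO; enqueue DB, IA, TR → queue [RP, DB, IA, TR]
Visit RP → queue [DB, IA, TR]
Visit DB → queue [IA, TR]
Visit IA; enqueue JE → queue [TR, JE]
Visit TR → queue [JE]
Visit JE; enqueue QP → queue [QP]
Visit QP → queue []

JY, BC, FL, NC, YB, ZO, RP, DB, IA, TR, JE, QP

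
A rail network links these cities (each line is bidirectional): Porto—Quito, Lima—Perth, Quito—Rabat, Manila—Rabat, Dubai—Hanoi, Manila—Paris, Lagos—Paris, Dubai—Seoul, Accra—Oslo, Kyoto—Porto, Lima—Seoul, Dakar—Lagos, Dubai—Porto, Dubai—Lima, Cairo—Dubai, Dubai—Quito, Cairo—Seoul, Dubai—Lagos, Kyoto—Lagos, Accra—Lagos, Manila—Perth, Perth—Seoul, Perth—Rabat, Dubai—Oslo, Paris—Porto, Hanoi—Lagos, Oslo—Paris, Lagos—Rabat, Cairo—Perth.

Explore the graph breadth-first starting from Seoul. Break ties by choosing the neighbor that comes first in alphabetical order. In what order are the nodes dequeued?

Visit Seoul; enqueue Cairo, Dubai, Lima, Perth → queue [Cairo, Dubai, Lima, Perth]
Visit Cairo → queue [Dubai, Lima, Perth]
Visit Dubai; enqueue Hanoi, Lagos, Oslo, Porto, Quito → queue [Lima, Perth, Hanoi, Lagos, Oslo, Porto, Quito]
Visit Lima → queue [Perth, Hanoi, Lagos, Oslo, Porto, Quito]
Visit Perth; enqueue Manila, Rabat → queue [Hanoi, Lagos, Oslo, Porto, Quito, Manila, Rabat]
Visit Hanoi → queue [Lagos, Oslo, Porto, Quito, Manila, Rabat]
Visit Lagos; enqueue Accra, Dakar, Kyoto, Paris → queue [Oslo, Porto, Quito, Manila, Rabat, Accra, Dakar, Kyoto, Paris]
Visit Oslo → queue [Porto, Quito, Manila, Rabat, Accra, Dakar, Kyoto, Paris]
Visit Porto → queue [Quito, Manila, Rabat, Accra, Dakar, Kyoto, Paris]
Visit Quito → queue [Manila, Rabat, Accra, Dakar, Kyoto, Paris]
Visit Manila → queue [Rabat, Accra, Dakar, Kyoto, Paris]
Visit Rabat → queue [Accra, Dakar, Kyoto, Paris]
Visit Accra → queue [Dakar, Kyoto, Paris]
Visit Dakar → queue [Kyoto, Paris]
Visit Kyoto → queue [Paris]
Visit Paris → queue []

Seoul, Cairo, Dubai, Lima, Perth, Hanoi, Lagos, Oslo, Porto, Quito, Manila, Rabat, Accra, Dakar, Kyoto, Paris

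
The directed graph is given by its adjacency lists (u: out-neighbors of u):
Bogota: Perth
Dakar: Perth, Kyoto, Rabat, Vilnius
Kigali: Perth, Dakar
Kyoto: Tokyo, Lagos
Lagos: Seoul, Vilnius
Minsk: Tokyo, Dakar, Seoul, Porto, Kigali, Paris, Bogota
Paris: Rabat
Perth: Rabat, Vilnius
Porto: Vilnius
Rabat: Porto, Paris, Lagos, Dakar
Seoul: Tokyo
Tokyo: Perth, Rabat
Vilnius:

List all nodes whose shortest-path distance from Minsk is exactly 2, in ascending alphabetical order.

Level 0: Minsk
Level 1: Bogota, Dakar, Kigali, Paris, Porto, Seoul, Tokyo
Level 2: Kyoto, Perth, Rabat, Vilnius
Level 3: Lagos

Kyoto, Perth, Rabat, Vilnius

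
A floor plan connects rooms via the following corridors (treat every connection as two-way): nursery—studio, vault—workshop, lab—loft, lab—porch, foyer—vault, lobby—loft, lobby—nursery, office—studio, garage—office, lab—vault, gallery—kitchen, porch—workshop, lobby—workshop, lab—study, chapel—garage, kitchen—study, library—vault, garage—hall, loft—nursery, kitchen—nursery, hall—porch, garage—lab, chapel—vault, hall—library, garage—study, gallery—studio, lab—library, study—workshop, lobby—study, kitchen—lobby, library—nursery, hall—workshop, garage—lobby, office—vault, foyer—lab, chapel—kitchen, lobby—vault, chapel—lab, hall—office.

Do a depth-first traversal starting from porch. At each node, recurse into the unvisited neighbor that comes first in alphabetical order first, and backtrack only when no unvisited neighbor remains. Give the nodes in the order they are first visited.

Visit porch
porch → hall
hall → garage
garage → chapel
chapel → kitchen
kitchen → gallery
gallery → studio
studio → nursery
nursery → library
library → lab
lab → foyer
foyer → vault
vault → lobby
lobby → loft
lobby → study
study → workshop
vault → office

porch hall garage chapel kitchen gallery studio nursery library lab foyer vault lobby loft study workshop office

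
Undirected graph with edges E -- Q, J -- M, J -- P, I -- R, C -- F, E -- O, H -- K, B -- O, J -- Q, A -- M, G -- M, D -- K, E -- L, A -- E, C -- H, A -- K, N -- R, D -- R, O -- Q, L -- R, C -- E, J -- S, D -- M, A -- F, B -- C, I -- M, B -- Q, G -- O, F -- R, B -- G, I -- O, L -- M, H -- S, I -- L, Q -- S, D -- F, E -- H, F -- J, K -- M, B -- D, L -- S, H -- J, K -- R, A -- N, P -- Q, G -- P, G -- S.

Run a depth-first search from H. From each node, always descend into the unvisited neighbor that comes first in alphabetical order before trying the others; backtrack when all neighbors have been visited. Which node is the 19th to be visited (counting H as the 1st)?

N

Visit H
H → C
C → B
B → D
D → F
F → A
A → E
E → L
L → I
I → M
M → G
G → O
O → Q
Q → J
J → P
J → S
M → K
K → R
R → N

Visit order: H, C, B, D, F, A, E, L, I, M, G, O, Q, J, P, S, K, R, N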